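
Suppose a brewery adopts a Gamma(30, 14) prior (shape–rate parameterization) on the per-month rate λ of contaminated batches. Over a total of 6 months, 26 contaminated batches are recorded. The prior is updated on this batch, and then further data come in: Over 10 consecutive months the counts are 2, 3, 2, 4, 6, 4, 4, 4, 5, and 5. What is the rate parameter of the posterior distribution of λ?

Total count 26 over total exposure 6 months.
After the first batch: Gamma(30 + 26, 14 + 6) = Gamma(56, 20).
Total count: 2 + 3 + 2 + 4 + 6 + 4 + 4 + 4 + 5 + 5 = 39.
Total exposure: 10 months.
After the second batch: Gamma(56 + 39, 20 + 10) = Gamma(95, 30).

30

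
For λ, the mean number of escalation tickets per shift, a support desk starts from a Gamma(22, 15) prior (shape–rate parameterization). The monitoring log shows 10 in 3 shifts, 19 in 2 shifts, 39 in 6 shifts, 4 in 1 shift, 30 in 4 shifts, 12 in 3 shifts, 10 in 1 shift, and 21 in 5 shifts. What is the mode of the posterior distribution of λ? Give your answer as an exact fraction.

83/20

Total count: 10 + 19 + 39 + 4 + 30 + 12 + 10 + 21 = 145.
Total exposure: 3 + 2 + 6 + 1 + 4 + 3 + 1 + 5 = 25 shifts.
Conjugate update: add total count to the shape and total exposure to the rate, giving Gamma(167, 40).
Posterior mode = (α'−1)/β' = 166/40 = 83/20.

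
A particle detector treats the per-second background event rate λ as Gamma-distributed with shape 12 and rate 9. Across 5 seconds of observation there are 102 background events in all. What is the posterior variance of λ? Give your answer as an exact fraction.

Total count 102 over total exposure 5 seconds.
Posterior: α' = 12 + 102 = 114, β' = 9 + 5 = 14.
Posterior variance = α'/β'² = 114/196 = 57/98.

57/98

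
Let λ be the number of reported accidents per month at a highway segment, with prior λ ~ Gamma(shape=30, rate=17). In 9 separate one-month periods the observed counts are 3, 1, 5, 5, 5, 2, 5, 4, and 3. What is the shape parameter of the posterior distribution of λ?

Total count: 3 + 1 + 5 + 5 + 5 + 2 + 5 + 4 + 3 = 33.
Total exposure: 9 months.
The Gamma prior is conjugate for the Poisson rate, so λ | data ~ Gamma(30+33, 17+9) = Gamma(63, 26).

63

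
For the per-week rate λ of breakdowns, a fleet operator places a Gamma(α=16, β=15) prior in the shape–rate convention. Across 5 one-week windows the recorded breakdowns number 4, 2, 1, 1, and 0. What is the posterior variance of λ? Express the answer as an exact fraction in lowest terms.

3/50

Total count: 4 + 2 + 1 + 1 + 0 = 8.
Total exposure: 5 weeks.
Posterior: α' = 16 + 8 = 24, β' = 15 + 5 = 20.
Posterior variance = α'/β'² = 24/400 = 3/50.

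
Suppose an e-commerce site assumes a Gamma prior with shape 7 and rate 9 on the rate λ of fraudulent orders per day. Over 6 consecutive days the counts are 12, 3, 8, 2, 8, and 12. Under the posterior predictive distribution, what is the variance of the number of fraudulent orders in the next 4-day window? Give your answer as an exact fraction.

3952/225

Total count: 12 + 3 + 8 + 2 + 8 + 12 = 45.
Total exposure: 6 days.
Posterior: α' = 7 + 45 = 52, β' = 9 + 6 = 15.
The posterior predictive for a window of length T is Negative Binomial with variance T·α'·(β'+T)/β'² = 4·52·19/225 = 3952/225.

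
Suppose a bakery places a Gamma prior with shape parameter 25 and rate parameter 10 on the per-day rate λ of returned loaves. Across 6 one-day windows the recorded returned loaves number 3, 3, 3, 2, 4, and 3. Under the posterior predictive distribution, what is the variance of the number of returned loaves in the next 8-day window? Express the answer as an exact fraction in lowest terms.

Total count: 3 + 3 + 3 + 2 + 4 + 3 = 18.
Total exposure: 6 days.
The Gamma prior is conjugate for the Poisson rate, so λ | data ~ Gamma(25+18, 10+6) = Gamma(43, 16).
The posterior predictive for a window of length T is Negative Binomial with variance T·α'·(β'+T)/β'² = 8·43·24/256 = 129/4.

129/4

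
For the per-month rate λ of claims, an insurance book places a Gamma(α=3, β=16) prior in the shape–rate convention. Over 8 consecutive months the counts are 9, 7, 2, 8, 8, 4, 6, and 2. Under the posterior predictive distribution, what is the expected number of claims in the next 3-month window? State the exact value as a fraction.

Total count: 9 + 7 + 2 + 8 + 8 + 4 + 6 + 2 = 46.
Total exposure: 8 months.
Conjugate update: add total count to the shape and total exposure to the rate, giving Gamma(49, 24).
Predictive mean over a 3-month window = T·E[λ|data] = 3·49/24 = 49/8.

49/8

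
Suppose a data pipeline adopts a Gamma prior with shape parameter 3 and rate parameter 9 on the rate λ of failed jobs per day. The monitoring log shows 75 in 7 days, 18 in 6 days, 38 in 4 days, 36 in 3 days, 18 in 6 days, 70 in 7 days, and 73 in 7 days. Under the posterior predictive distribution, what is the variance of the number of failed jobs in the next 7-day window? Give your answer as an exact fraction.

Total count: 75 + 18 + 38 + 36 + 18 + 70 + 73 = 328.
Total exposure: 7 + 6 + 4 + 3 + 6 + 7 + 7 = 40 days.
The Gamma prior is conjugate for the Poisson rate, so λ | data ~ Gamma(3+328, 9+40) = Gamma(331, 49).
The posterior predictive for a window of length T is Negative Binomial with variance T·α'·(β'+T)/β'² = 7·331·56/2401 = 2648/49.

2648/49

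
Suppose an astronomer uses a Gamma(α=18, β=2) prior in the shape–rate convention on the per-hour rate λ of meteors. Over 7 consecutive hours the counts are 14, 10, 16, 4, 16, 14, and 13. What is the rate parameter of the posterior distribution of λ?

Total count: 14 + 10 + 16 + 4 + 16 + 14 + 13 = 87.
Total exposure: 7 hours.
Posterior: α' = 18 + 87 = 105, β' = 2 + 7 = 9.

9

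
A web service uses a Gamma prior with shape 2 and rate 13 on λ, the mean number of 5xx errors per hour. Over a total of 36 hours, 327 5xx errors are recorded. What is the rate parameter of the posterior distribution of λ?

Total count 327 over total exposure 36 hours.
By Gamma–Poisson conjugacy, the posterior is Gamma(α + Σx, β + Σt) = Gamma(2 + 327, 13 + 36) = Gamma(329, 49).

49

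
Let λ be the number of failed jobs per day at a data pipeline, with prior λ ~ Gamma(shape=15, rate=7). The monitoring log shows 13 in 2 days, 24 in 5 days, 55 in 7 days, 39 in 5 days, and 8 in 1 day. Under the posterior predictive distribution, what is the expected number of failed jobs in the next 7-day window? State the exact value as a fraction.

1078/27

Total count: 13 + 24 + 55 + 39 + 8 = 139.
Total exposure: 2 + 5 + 7 + 5 + 1 = 20 days.
Gamma(α, β) with Poisson data over total exposure Σt gives posterior Gamma(α+Σx, β+Σt) = Gamma(154, 27).
Predictive mean over a 7-day window = T·E[λ|data] = 7·154/27 = 1078/27.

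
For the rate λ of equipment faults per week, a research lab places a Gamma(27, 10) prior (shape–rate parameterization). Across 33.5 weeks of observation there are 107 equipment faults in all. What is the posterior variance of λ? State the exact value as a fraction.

Total count 107 over total exposure 33.5 weeks.
By Gamma–Poisson conjugacy, the posterior is Gamma(α + Σx, β + Σt) = Gamma(27 + 107, 10 + 33.5) = Gamma(134, 87/2).
Posterior variance = α'/β'² = 134/(7569/4) = 536/7569.

536/7569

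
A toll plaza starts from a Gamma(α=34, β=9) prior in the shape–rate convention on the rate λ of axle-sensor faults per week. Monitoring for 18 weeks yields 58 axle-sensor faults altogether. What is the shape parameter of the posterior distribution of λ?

Total count 58 over total exposure 18 weeks.
The Gamma prior is conjugate for the Poisson rate, so λ | data ~ Gamma(34+58, 9+18) = Gamma(92, 27).

92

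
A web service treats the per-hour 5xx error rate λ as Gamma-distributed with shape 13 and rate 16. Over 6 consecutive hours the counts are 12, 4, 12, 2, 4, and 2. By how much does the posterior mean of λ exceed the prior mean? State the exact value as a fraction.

249/176

Total count: 12 + 4 + 12 + 2 + 4 + 2 = 36.
Total exposure: 6 hours.
The Gamma prior is conjugate for the Poisson rate, so λ | data ~ Gamma(13+36, 16+6) = Gamma(49, 22).
Posterior mean = 49/22 = 49/22; prior mean = 13/16 = 13/16. Difference = 49/22 − 13/16 = 249/176.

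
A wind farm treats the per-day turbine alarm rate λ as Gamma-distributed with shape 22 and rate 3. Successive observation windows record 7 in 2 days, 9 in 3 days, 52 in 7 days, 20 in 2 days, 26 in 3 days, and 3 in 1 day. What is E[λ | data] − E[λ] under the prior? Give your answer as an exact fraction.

Total count: 7 + 9 + 52 + 20 + 26 + 3 = 117.
Total exposure: 2 + 3 + 7 + 2 + 3 + 1 = 18 days.
The Gamma prior is conjugate for the Poisson rate, so λ | data ~ Gamma(22+117, 3+18) = Gamma(139, 21).
Posterior mean = 139/21 = 139/21; prior mean = 22/3 = 22/3. Difference = 139/21 − 22/3 = -5/7.

-5/7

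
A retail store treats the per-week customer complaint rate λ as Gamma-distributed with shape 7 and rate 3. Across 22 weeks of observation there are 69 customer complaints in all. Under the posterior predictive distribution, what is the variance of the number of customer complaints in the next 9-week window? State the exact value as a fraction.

23256/625

Total count 69 over total exposure 22 weeks.
Gamma(α, β) with Poisson data over total exposure Σt gives posterior Gamma(α+Σx, β+Σt) = Gamma(76, 25).
The posterior predictive for a window of length T is Negative Binomial with variance T·α'·(β'+T)/β'² = 9·76·34/625 = 23256/625.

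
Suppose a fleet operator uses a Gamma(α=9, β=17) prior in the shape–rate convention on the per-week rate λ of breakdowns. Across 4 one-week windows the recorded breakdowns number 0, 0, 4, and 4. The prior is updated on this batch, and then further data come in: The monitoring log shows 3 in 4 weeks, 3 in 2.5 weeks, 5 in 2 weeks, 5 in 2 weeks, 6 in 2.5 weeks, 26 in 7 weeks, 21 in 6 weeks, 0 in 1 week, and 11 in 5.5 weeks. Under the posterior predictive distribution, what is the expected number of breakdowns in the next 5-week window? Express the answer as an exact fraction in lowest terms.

970/107

Total count: 0 + 0 + 4 + 4 = 8.
Total exposure: 4 weeks.
After the first batch: Gamma(9 + 8, 17 + 4) = Gamma(17, 21).
Total count: 3 + 3 + 5 + 5 + 6 + 26 + 21 + 0 + 11 = 80.
Total exposure: 4 + 2.5 + 2 + 2 + 2.5 + 7 + 6 + 1 + 5.5 = 32.5 weeks.
After the second batch: Gamma(17 + 80, 21 + 32.5) = Gamma(97, 107/2).
Predictive mean over a 5-week window = T·E[λ|data] = 5·97/(107/2) = 970/107.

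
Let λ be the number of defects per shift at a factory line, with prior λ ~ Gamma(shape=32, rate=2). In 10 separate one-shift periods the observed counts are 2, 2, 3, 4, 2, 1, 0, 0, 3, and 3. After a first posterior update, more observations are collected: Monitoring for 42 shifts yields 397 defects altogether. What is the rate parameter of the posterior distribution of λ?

Total count: 2 + 2 + 3 + 4 + 2 + 1 + 0 + 0 + 3 + 3 = 20.
Total exposure: 10 shifts.
After the first batch: Gamma(32 + 20, 2 + 10) = Gamma(52, 12).
Total count 397 over total exposure 42 shifts.
After the second batch: Gamma(52 + 397, 12 + 42) = Gamma(449, 54).

54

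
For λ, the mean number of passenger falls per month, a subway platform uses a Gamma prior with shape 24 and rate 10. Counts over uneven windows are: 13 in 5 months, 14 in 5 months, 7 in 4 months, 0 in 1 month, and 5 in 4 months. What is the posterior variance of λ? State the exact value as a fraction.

Total count: 13 + 14 + 7 + 0 + 5 = 39.
Total exposure: 5 + 5 + 4 + 1 + 4 = 19 months.
Gamma(α, β) with Poisson data over total exposure Σt gives posterior Gamma(α+Σx, β+Σt) = Gamma(63, 29).
Posterior variance = α'/β'² = 63/841.

63/841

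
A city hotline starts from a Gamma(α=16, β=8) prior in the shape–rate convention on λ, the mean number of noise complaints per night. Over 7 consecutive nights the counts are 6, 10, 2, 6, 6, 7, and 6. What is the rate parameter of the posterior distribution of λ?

Total count: 6 + 10 + 2 + 6 + 6 + 7 + 6 = 43.
Total exposure: 7 nights.
Conjugate update: add total count to the shape and total exposure to the rate, giving Gamma(59, 15).

15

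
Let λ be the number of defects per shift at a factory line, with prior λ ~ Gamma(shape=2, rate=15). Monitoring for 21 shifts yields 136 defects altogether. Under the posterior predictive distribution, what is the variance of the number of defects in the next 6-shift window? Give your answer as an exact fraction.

161/6

Total count 136 over total exposure 21 shifts.
Gamma(α, β) with Poisson data over total exposure Σt gives posterior Gamma(α+Σx, β+Σt) = Gamma(138, 36).
The posterior predictive for a window of length T is Negative Binomial with variance T·α'·(β'+T)/β'² = 6·138·42/1296 = 161/6.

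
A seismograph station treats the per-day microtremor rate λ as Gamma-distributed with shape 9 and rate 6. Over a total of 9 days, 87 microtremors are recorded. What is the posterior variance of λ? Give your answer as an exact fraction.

Total count 87 over total exposure 9 days.
Posterior: α' = 9 + 87 = 96, β' = 6 + 9 = 15.
Posterior variance = α'/β'² = 96/225 = 32/75.

32/75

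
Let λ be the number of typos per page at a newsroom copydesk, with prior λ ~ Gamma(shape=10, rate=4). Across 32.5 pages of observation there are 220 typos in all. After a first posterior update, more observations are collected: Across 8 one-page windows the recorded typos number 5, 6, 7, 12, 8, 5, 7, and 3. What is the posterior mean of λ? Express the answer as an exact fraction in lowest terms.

Total count 220 over total exposure 32.5 pages.
After the first batch: Gamma(10 + 220, 4 + 32.5) = Gamma(230, 73/2).
Total count: 5 + 6 + 7 + 12 + 8 + 5 + 7 + 3 = 53.
Total exposure: 8 pages.
After the second batch: Gamma(230 + 53, 73/2 + 8) = Gamma(283, 89/2).
Posterior mean = α'/β' = 283/(89/2) = 566/89.

566/89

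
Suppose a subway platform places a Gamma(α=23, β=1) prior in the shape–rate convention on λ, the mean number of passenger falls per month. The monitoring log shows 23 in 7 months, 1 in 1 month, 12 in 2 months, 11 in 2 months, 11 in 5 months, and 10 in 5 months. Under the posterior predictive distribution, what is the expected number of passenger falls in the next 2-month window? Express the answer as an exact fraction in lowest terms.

182/23

Total count: 23 + 1 + 12 + 11 + 11 + 10 = 68.
Total exposure: 7 + 1 + 2 + 2 + 5 + 5 = 22 months.
Gamma(α, β) with Poisson data over total exposure Σt gives posterior Gamma(α+Σx, β+Σt) = Gamma(91, 23).
Predictive mean over a 2-month window = T·E[λ|data] = 2·91/23 = 182/23.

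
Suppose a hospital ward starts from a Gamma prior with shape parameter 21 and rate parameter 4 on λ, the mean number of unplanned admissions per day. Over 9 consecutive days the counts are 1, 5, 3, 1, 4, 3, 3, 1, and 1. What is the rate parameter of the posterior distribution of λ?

Total count: 1 + 5 + 3 + 1 + 4 + 3 + 3 + 1 + 1 = 22.
Total exposure: 9 days.
By Gamma–Poisson conjugacy, the posterior is Gamma(α + Σx, β + Σt) = Gamma(21 + 22, 4 + 9) = Gamma(43, 13).

13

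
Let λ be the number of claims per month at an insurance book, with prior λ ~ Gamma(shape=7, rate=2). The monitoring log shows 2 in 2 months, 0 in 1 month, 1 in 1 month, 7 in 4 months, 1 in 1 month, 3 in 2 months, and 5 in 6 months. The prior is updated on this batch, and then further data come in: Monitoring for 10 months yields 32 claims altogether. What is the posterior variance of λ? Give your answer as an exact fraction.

Total count: 2 + 0 + 1 + 7 + 1 + 3 + 5 = 19.
Total exposure: 2 + 1 + 1 + 4 + 1 + 2 + 6 = 17 months.
After the first batch: Gamma(7 + 19, 2 + 17) = Gamma(26, 19).
Total count 32 over total exposure 10 months.
After the second batch: Gamma(26 + 32, 19 + 10) = Gamma(58, 29).
Posterior variance = α'/β'² = 58/841 = 2/29.

2/29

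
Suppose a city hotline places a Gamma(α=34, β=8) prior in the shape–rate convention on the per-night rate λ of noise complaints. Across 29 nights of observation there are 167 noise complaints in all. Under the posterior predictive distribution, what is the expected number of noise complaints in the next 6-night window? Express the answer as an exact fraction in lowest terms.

Total count 167 over total exposure 29 nights.
By Gamma–Poisson conjugacy, the posterior is Gamma(α + Σx, β + Σt) = Gamma(34 + 167, 8 + 29) = Gamma(201, 37).
Predictive mean over a 6-night window = T·E[λ|data] = 6·201/37 = 1206/37.

1206/37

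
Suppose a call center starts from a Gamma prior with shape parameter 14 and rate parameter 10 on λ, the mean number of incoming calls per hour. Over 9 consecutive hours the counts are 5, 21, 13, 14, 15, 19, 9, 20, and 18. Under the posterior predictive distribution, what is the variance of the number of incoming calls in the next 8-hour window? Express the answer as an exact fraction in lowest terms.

31968/361

Total count: 5 + 21 + 13 + 14 + 15 + 19 + 9 + 20 + 18 = 134.
Total exposure: 9 hours.
The Gamma prior is conjugate for the Poisson rate, so λ | data ~ Gamma(14+134, 10+9) = Gamma(148, 19).
The posterior predictive for a window of length T is Negative Binomial with variance T·α'·(β'+T)/β'² = 8·148·27/361 = 31968/361.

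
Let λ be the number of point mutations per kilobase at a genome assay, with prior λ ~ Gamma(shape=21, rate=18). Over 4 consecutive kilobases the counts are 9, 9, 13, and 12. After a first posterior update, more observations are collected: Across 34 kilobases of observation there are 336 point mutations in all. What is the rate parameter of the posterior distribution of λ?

Total count: 9 + 9 + 13 + 12 = 43.
Total exposure: 4 kilobases.
After the first batch: Gamma(21 + 43, 18 + 4) = Gamma(64, 22).
Total count 336 over total exposure 34 kilobases.
After the second batch: Gamma(64 + 336, 22 + 34) = Gamma(400, 56).

56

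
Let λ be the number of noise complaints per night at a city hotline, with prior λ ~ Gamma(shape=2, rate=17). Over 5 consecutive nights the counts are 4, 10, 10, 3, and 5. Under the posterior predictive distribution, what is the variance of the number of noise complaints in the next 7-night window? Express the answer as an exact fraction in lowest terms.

3451/242

Total count: 4 + 10 + 10 + 3 + 5 = 32.
Total exposure: 5 nights.
Conjugate update: add total count to the shape and total exposure to the rate, giving Gamma(34, 22).
The posterior predictive for a window of length T is Negative Binomial with variance T·α'·(β'+T)/β'² = 7·34·29/484 = 3451/242.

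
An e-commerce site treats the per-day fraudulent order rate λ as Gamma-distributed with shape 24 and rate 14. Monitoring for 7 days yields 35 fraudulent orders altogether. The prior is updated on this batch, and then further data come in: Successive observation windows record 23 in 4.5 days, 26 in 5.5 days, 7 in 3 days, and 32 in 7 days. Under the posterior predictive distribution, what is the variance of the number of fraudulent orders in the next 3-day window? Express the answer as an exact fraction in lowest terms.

19404/1681

Total count 35 over total exposure 7 days.
After the first batch: Gamma(24 + 35, 14 + 7) = Gamma(59, 21).
Total count: 23 + 26 + 7 + 32 = 88.
Total exposure: 4.5 + 5.5 + 3 + 7 = 20 days.
After the second batch: Gamma(59 + 88, 21 + 20) = Gamma(147, 41).
The posterior predictive for a window of length T is Negative Binomial with variance T·α'·(β'+T)/β'² = 3·147·44/1681 = 19404/1681.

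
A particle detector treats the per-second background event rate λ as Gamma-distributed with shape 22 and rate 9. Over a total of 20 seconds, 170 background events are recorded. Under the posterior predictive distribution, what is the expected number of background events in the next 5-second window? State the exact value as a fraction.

Total count 170 over total exposure 20 seconds.
Gamma(α, β) with Poisson data over total exposure Σt gives posterior Gamma(α+Σx, β+Σt) = Gamma(192, 29).
Predictive mean over a 5-second window = T·E[λ|data] = 5·192/29 = 960/29.

960/29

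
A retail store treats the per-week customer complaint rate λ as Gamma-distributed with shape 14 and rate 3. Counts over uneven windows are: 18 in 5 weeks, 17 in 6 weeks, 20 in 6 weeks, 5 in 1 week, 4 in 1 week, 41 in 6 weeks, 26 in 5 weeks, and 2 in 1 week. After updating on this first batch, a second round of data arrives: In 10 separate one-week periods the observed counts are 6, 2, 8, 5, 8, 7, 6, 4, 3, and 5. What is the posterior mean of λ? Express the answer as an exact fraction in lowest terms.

Total count: 18 + 17 + 20 + 5 + 4 + 41 + 26 + 2 = 133.
Total exposure: 5 + 6 + 6 + 1 + 1 + 6 + 5 + 1 = 31 weeks.
After the first batch: Gamma(14 + 133, 3 + 31) = Gamma(147, 34).
Total count: 6 + 2 + 8 + 5 + 8 + 7 + 6 + 4 + 3 + 5 = 54.
Total exposure: 10 weeks.
After the second batch: Gamma(147 + 54, 34 + 10) = Gamma(201, 44).
Posterior mean = α'/β' = 201/44.

201/44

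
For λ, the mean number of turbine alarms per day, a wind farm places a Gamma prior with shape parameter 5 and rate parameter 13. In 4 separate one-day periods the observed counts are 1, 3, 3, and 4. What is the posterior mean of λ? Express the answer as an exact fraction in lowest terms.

Total count: 1 + 3 + 3 + 4 = 11.
Total exposure: 4 days.
Conjugate update: add total count to the shape and total exposure to the rate, giving Gamma(16, 17).
Posterior mean = α'/β' = 16/17.

16/17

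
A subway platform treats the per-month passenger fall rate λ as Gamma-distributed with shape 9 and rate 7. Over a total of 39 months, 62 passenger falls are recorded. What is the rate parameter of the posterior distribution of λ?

Total count 62 over total exposure 39 months.
The Gamma prior is conjugate for the Poisson rate, so λ | data ~ Gamma(9+62, 7+39) = Gamma(71, 46).

46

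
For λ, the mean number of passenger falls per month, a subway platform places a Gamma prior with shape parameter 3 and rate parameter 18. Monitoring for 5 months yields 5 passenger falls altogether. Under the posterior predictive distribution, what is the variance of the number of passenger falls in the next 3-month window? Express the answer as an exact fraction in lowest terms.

Total count 5 over total exposure 5 months.
Conjugate update: add total count to the shape and total exposure to the rate, giving Gamma(8, 23).
The posterior predictive for a window of length T is Negative Binomial with variance T·α'·(β'+T)/β'² = 3·8·26/529 = 624/529.

624/529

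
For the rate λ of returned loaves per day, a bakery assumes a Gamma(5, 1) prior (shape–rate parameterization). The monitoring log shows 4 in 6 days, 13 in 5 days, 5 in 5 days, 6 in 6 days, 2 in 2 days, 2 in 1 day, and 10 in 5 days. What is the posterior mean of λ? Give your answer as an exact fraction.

Total count: 4 + 13 + 5 + 6 + 2 + 2 + 10 = 42.
Total exposure: 6 + 5 + 5 + 6 + 2 + 1 + 5 = 30 days.
Posterior: α' = 5 + 42 = 47, β' = 1 + 30 = 31.
Posterior mean = α'/β' = 47/31.

47/31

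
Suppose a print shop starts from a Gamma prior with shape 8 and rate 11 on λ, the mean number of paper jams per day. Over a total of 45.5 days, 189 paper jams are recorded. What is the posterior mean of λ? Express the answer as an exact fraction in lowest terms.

Total count 189 over total exposure 45.5 days.
By Gamma–Poisson conjugacy, the posterior is Gamma(α + Σx, β + Σt) = Gamma(8 + 189, 11 + 45.5) = Gamma(197, 113/2).
Posterior mean = α'/β' = 197/(113/2) = 394/113.

394/113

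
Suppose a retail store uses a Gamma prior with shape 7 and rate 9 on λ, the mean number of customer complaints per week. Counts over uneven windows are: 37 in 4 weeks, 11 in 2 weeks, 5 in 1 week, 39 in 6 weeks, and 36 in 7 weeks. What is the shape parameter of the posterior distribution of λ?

135

Total count: 37 + 11 + 5 + 39 + 36 = 128.
Total exposure: 4 + 2 + 1 + 6 + 7 = 20 weeks.
By Gamma–Poisson conjugacy, the posterior is Gamma(α + Σx, β + Σt) = Gamma(7 + 128, 9 + 20) = Gamma(135, 29).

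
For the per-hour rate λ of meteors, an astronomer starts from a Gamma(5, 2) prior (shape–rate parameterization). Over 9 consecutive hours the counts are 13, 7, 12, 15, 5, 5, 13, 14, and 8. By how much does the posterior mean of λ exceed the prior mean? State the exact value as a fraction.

Total count: 13 + 7 + 12 + 15 + 5 + 5 + 13 + 14 + 8 = 92.
Total exposure: 9 hours.
The Gamma prior is conjugate for the Poisson rate, so λ | data ~ Gamma(5+92, 2+9) = Gamma(97, 11).
Posterior mean = 97/11 = 97/11; prior mean = 5/2 = 5/2. Difference = 97/11 − 5/2 = 139/22.

139/22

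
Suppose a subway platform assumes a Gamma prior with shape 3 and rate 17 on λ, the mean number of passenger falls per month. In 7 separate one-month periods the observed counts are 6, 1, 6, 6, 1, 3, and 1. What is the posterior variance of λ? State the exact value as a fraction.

Total count: 6 + 1 + 6 + 6 + 1 + 3 + 1 = 24.
Total exposure: 7 months.
Posterior: α' = 3 + 24 = 27, β' = 17 + 7 = 24.
Posterior variance = α'/β'² = 27/576 = 3/64.

3/64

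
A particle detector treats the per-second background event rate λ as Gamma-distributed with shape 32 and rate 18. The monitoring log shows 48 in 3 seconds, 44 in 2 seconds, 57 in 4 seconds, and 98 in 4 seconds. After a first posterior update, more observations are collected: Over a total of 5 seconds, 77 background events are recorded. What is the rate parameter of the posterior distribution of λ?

36

Total count: 48 + 44 + 57 + 98 = 247.
Total exposure: 3 + 2 + 4 + 4 = 13 seconds.
After the first batch: Gamma(32 + 247, 18 + 13) = Gamma(279, 31).
Total count 77 over total exposure 5 seconds.
After the second batch: Gamma(279 + 77, 31 + 5) = Gamma(356, 36).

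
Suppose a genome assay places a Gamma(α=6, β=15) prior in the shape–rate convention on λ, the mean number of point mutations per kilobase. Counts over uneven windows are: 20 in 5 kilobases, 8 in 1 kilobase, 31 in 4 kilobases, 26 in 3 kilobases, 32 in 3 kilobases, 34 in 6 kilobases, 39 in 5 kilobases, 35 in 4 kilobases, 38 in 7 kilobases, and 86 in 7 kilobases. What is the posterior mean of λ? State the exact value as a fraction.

71/12

Total count: 20 + 8 + 31 + 26 + 32 + 34 + 39 + 35 + 38 + 86 = 349.
Total exposure: 5 + 1 + 4 + 3 + 3 + 6 + 5 + 4 + 7 + 7 = 45 kilobases.
The Gamma prior is conjugate for the Poisson rate, so λ | data ~ Gamma(6+349, 15+45) = Gamma(355, 60).
Posterior mean = α'/β' = 355/60 = 71/12.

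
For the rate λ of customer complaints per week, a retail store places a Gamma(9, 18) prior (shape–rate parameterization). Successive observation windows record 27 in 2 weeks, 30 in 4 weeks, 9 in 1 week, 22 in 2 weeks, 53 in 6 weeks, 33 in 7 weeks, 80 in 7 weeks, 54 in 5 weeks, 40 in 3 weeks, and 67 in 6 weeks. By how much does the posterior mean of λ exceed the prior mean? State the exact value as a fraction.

Total count: 27 + 30 + 9 + 22 + 53 + 33 + 80 + 54 + 40 + 67 = 415.
Total exposure: 2 + 4 + 1 + 2 + 6 + 7 + 7 + 5 + 3 + 6 = 43 weeks.
Posterior: α' = 9 + 415 = 424, β' = 18 + 43 = 61.
Posterior mean = 424/61 = 424/61; prior mean = 9/18 = 1/2. Difference = 424/61 − 1/2 = 787/122.

787/122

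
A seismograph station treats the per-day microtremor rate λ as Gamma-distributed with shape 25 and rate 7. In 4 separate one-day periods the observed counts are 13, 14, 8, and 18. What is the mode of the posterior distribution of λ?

7

Total count: 13 + 14 + 8 + 18 = 53.
Total exposure: 4 days.
Posterior: α' = 25 + 53 = 78, β' = 7 + 4 = 11.
Posterior mode = (α'−1)/β' = 77/11 = 7.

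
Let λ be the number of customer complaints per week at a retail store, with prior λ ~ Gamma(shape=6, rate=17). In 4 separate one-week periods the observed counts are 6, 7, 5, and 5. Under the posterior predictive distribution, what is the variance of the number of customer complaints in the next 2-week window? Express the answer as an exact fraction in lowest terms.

Total count: 6 + 7 + 5 + 5 = 23.
Total exposure: 4 weeks.
Gamma(α, β) with Poisson data over total exposure Σt gives posterior Gamma(α+Σx, β+Σt) = Gamma(29, 21).
The posterior predictive for a window of length T is Negative Binomial with variance T·α'·(β'+T)/β'² = 2·29·23/441 = 1334/441.

1334/441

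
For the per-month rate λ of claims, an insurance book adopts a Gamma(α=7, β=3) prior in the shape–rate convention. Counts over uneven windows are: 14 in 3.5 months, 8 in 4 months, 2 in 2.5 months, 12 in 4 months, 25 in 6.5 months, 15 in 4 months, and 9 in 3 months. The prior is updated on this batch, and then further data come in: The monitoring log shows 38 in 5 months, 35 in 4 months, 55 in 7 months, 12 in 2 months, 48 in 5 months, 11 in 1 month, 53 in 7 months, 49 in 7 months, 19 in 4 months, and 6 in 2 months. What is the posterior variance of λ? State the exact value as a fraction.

Total count: 14 + 8 + 2 + 12 + 25 + 15 + 9 = 85.
Total exposure: 3.5 + 4 + 2.5 + 4 + 6.5 + 4 + 3 = 27.5 months.
After the first batch: Gamma(7 + 85, 3 + 27.5) = Gamma(92, 61/2).
Total count: 38 + 35 + 55 + 12 + 48 + 11 + 53 + 49 + 19 + 6 = 326.
Total exposure: 5 + 4 + 7 + 2 + 5 + 1 + 7 + 7 + 4 + 2 = 44 months.
After the second batch: Gamma(92 + 326, 61/2 + 44) = Gamma(418, 149/2).
Posterior variance = α'/β'² = 418/(22201/4) = 1672/22201.

1672/22201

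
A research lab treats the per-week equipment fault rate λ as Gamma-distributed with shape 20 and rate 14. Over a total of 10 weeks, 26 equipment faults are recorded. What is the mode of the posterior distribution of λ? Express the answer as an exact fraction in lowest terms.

15/8

Total count 26 over total exposure 10 weeks.
Conjugate update: add total count to the shape and total exposure to the rate, giving Gamma(46, 24).
Posterior mode = (α'−1)/β' = 45/24 = 15/8.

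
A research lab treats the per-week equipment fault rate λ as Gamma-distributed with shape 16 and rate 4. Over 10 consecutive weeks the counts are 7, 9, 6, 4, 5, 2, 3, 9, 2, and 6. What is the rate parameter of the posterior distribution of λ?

14

Total count: 7 + 9 + 6 + 4 + 5 + 2 + 3 + 9 + 2 + 6 = 53.
Total exposure: 10 weeks.
Conjugate update: add total count to the shape and total exposure to the rate, giving Gamma(69, 14).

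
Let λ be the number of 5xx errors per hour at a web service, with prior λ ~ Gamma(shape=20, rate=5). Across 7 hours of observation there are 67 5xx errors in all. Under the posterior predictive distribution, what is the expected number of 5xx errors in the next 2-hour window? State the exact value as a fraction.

Total count 67 over total exposure 7 hours.
The Gamma prior is conjugate for the Poisson rate, so λ | data ~ Gamma(20+67, 5+7) = Gamma(87, 12).
Predictive mean over a 2-hour window = T·E[λ|data] = 2·87/12 = 29/2.

29/2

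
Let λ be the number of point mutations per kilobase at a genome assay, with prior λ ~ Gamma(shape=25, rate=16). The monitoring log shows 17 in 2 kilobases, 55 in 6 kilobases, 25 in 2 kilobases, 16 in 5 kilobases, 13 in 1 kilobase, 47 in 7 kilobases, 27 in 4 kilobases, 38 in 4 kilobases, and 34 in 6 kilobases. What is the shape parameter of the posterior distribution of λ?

297

Total count: 17 + 55 + 25 + 16 + 13 + 47 + 27 + 38 + 34 = 272.
Total exposure: 2 + 6 + 2 + 5 + 1 + 7 + 4 + 4 + 6 = 37 kilobases.
Gamma(α, β) with Poisson data over total exposure Σt gives posterior Gamma(α+Σx, β+Σt) = Gamma(297, 53).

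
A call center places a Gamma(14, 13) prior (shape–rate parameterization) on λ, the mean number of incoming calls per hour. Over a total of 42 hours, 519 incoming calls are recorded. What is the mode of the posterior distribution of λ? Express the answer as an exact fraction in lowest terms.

Total count 519 over total exposure 42 hours.
Posterior: α' = 14 + 519 = 533, β' = 13 + 42 = 55.
Posterior mode = (α'−1)/β' = 532/55.

532/55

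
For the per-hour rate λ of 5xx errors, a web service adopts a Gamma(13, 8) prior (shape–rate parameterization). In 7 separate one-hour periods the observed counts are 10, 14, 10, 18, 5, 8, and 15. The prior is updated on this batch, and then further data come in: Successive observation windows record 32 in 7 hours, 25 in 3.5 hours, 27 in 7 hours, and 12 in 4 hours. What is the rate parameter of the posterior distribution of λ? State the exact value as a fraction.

73/2

Total count: 10 + 14 + 10 + 18 + 5 + 8 + 15 = 80.
Total exposure: 7 hours.
After the first batch: Gamma(13 + 80, 8 + 7) = Gamma(93, 15).
Total count: 32 + 25 + 27 + 12 = 96.
Total exposure: 7 + 3.5 + 7 + 4 = 21.5 hours.
After the second batch: Gamma(93 + 96, 15 + 21.5) = Gamma(189, 73/2).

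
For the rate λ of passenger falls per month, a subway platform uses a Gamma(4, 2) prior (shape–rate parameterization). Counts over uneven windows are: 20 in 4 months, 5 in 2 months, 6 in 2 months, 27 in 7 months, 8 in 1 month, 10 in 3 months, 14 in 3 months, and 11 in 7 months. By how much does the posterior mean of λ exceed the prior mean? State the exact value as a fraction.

Total count: 20 + 5 + 6 + 27 + 8 + 10 + 14 + 11 = 101.
Total exposure: 4 + 2 + 2 + 7 + 1 + 3 + 3 + 7 = 29 months.
Posterior: α' = 4 + 101 = 105, β' = 2 + 29 = 31.
Posterior mean = 105/31 = 105/31; prior mean = 4/2 = 2. Difference = 105/31 − 2 = 43/31.

43/31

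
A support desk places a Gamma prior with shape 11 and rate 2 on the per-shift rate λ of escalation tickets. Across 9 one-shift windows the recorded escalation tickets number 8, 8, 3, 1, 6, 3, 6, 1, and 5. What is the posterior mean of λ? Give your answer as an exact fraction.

Total count: 8 + 8 + 3 + 1 + 6 + 3 + 6 + 1 + 5 = 41.
Total exposure: 9 shifts.
Gamma(α, β) with Poisson data over total exposure Σt gives posterior Gamma(α+Σx, β+Σt) = Gamma(52, 11).
Posterior mean = α'/β' = 52/11.

52/11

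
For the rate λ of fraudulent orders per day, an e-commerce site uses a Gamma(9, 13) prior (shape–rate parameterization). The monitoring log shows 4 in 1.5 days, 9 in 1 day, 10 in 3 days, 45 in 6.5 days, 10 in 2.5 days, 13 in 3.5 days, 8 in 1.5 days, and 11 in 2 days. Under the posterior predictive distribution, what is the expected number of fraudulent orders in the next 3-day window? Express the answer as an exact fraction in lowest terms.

Total count: 4 + 9 + 10 + 45 + 10 + 13 + 8 + 11 = 110.
Total exposure: 1.5 + 1 + 3 + 6.5 + 2.5 + 3.5 + 1.5 + 2 = 21.5 days.
The Gamma prior is conjugate for the Poisson rate, so λ | data ~ Gamma(9+110, 13+21.5) = Gamma(119, 69/2).
Predictive mean over a 3-day window = T·E[λ|data] = 3·119/(69/2) = 238/23.

238/23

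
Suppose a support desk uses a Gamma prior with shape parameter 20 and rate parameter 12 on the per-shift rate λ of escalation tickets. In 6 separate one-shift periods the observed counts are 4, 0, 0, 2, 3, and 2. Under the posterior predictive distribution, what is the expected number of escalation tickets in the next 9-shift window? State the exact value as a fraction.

Total count: 4 + 0 + 0 + 2 + 3 + 2 = 11.
Total exposure: 6 shifts.
The Gamma prior is conjugate for the Poisson rate, so λ | data ~ Gamma(20+11, 12+6) = Gamma(31, 18).
Predictive mean over a 9-shift window = T·E[λ|data] = 9·31/18 = 31/2.

31/2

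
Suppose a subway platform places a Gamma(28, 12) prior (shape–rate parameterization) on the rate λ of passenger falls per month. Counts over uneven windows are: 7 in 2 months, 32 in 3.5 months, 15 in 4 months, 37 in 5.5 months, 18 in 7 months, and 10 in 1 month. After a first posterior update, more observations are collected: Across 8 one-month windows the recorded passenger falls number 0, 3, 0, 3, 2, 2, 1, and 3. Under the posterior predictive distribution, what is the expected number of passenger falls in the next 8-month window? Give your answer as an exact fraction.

1288/43

Total count: 7 + 32 + 15 + 37 + 18 + 10 = 119.
Total exposure: 2 + 3.5 + 4 + 5.5 + 7 + 1 = 23 months.
After the first batch: Gamma(28 + 119, 12 + 23) = Gamma(147, 35).
Total count: 0 + 3 + 0 + 3 + 2 + 2 + 1 + 3 = 14.
Total exposure: 8 months.
After the second batch: Gamma(147 + 14, 35 + 8) = Gamma(161, 43).
Predictive mean over an 8-month window = T·E[λ|data] = 8·161/43 = 1288/43.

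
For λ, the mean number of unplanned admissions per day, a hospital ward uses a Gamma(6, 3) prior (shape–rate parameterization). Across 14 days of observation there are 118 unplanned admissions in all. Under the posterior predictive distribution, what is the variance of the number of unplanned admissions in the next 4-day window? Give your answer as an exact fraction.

Total count 118 over total exposure 14 days.
Gamma(α, β) with Poisson data over total exposure Σt gives posterior Gamma(α+Σx, β+Σt) = Gamma(124, 17).
The posterior predictive for a window of length T is Negative Binomial with variance T·α'·(β'+T)/β'² = 4·124·21/289 = 10416/289.

10416/289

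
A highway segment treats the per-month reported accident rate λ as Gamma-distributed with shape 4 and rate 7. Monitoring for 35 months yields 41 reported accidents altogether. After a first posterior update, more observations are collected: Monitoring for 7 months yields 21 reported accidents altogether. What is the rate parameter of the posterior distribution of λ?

Total count 41 over total exposure 35 months.
After the first batch: Gamma(4 + 41, 7 + 35) = Gamma(45, 42).
Total count 21 over total exposure 7 months.
After the second batch: Gamma(45 + 21, 42 + 7) = Gamma(66, 49).

49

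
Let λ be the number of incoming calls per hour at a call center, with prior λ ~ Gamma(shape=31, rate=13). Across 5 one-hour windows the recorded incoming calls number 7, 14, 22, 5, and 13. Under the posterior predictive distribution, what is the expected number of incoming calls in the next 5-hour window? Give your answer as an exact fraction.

230/9

Total count: 7 + 14 + 22 + 5 + 13 = 61.
Total exposure: 5 hours.
Posterior: α' = 31 + 61 = 92, β' = 13 + 5 = 18.
Predictive mean over a 5-hour window = T·E[λ|data] = 5·92/18 = 230/9.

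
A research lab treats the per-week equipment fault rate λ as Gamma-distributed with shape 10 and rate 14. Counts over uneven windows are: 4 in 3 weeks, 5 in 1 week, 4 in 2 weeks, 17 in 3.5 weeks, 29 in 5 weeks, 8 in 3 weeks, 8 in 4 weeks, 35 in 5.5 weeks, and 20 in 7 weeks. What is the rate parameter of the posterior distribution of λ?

48

Total count: 4 + 5 + 4 + 17 + 29 + 8 + 8 + 35 + 20 = 130.
Total exposure: 3 + 1 + 2 + 3.5 + 5 + 3 + 4 + 5.5 + 7 = 34 weeks.
Gamma(α, β) with Poisson data over total exposure Σt gives posterior Gamma(α+Σx, β+Σt) = Gamma(140, 48).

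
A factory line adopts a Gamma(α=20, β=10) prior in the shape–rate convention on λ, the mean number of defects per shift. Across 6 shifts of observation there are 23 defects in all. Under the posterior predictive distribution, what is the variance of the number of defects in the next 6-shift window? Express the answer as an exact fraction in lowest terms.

Total count 23 over total exposure 6 shifts.
Conjugate update: add total count to the shape and total exposure to the rate, giving Gamma(43, 16).
The posterior predictive for a window of length T is Negative Binomial with variance T·α'·(β'+T)/β'² = 6·43·22/256 = 1419/64.

1419/64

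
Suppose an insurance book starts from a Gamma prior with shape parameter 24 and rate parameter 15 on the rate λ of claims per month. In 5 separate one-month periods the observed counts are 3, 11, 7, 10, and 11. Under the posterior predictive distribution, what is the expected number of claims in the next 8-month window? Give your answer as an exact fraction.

132/5

Total count: 3 + 11 + 7 + 10 + 11 = 42.
Total exposure: 5 months.
The Gamma prior is conjugate for the Poisson rate, so λ | data ~ Gamma(24+42, 15+5) = Gamma(66, 20).
Predictive mean over an 8-month window = T·E[λ|data] = 8·66/20 = 132/5.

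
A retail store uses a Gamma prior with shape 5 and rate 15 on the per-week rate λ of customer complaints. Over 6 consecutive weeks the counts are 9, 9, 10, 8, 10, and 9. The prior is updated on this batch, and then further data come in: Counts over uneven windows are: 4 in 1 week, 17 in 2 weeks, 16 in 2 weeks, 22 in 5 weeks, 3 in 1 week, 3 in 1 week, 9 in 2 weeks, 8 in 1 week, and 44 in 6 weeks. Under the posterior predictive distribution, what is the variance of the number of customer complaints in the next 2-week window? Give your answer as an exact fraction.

1364/147

Total count: 9 + 9 + 10 + 8 + 10 + 9 = 55.
Total exposure: 6 weeks.
After the first batch: Gamma(5 + 55, 15 + 6) = Gamma(60, 21).
Total count: 4 + 17 + 16 + 22 + 3 + 3 + 9 + 8 + 44 = 126.
Total exposure: 1 + 2 + 2 + 5 + 1 + 1 + 2 + 1 + 6 = 21 weeks.
After the second batch: Gamma(60 + 126, 21 + 21) = Gamma(186, 42).
The posterior predictive for a window of length T is Negative Binomial with variance T·α'·(β'+T)/β'² = 2·186·44/1764 = 1364/147.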